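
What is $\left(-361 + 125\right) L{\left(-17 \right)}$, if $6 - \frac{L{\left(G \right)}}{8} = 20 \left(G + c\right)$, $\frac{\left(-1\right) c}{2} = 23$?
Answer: $-2390208$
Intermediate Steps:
$c = -46$ ($c = \left(-2\right) 23 = -46$)
$L{\left(G \right)} = 7408 - 160 G$ ($L{\left(G \right)} = 48 - 8 \cdot 20 \left(G - 46\right) = 48 - 8 \cdot 20 \left(-46 + G\right) = 48 - 8 \left(-920 + 20 G\right) = 48 - \left(-7360 + 160 G\right) = 7408 - 160 G$)
$\left(-361 + 125\right) L{\left(-17 \right)} = \left(-361 + 125\right) \left(7408 - -2720\right) = - 236 \left(7408 + 2720\right) = \left(-236\right) 10128 = -2390208$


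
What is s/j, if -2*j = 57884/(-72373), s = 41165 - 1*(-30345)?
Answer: 2587696615/14471 ≈ 1.7882e+5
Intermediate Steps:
s = 71510 (s = 41165 + 30345 = 71510)
j = 28942/72373 (j = -28942/(-72373) = -28942*(-1)/72373 = -1/2*(-57884/72373) = 28942/72373 ≈ 0.39990)
s/j = 71510/(28942/72373) = 71510*(72373/28942) = 2587696615/14471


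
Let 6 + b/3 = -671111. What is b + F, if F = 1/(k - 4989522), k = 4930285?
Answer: -119264873188/59237 ≈ -2.0134e+6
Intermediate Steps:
b = -2013351 (b = -18 + 3*(-671111) = -18 - 2013333 = -2013351)
F = -1/59237 (F = 1/(4930285 - 4989522) = 1/(-59237) = -1/59237 ≈ -1.6881e-5)
b + F = -2013351 - 1/59237 = -119264873188/59237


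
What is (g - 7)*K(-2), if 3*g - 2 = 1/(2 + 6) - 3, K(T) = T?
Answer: 175/12 ≈ 14.583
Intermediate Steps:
g = -7/24 (g = ⅔ + (1/(2 + 6) - 3)/3 = ⅔ + (1/8 - 3)/3 = ⅔ + (⅛ - 3)/3 = ⅔ + (⅓)*(-23/8) = ⅔ - 23/24 = -7/24 ≈ -0.29167)
(g - 7)*K(-2) = (-7/24 - 7)*(-2) = -175/24*(-2) = 175/12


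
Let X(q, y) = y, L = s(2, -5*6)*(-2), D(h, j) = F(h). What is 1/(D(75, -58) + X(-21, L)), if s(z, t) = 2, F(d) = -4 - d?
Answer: -1/83 ≈ -0.012048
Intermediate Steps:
D(h, j) = -4 - h
L = -4 (L = 2*(-2) = -4)
1/(D(75, -58) + X(-21, L)) = 1/((-4 - 1*75) - 4) = 1/((-4 - 75) - 4) = 1/(-79 - 4) = 1/(-83) = -1/83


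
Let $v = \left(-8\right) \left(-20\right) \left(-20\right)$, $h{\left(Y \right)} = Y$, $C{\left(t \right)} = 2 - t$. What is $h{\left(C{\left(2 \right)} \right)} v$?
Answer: $0$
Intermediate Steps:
$v = -3200$ ($v = 160 \left(-20\right) = -3200$)
$h{\left(C{\left(2 \right)} \right)} v = \left(2 - 2\right) \left(-3200\right) = 0 \left(-3200\right) = 0$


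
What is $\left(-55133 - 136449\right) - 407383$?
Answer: $-598965$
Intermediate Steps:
$\left(-55133 - 136449\right) - 407383 = -191582 - 407383 = -598965$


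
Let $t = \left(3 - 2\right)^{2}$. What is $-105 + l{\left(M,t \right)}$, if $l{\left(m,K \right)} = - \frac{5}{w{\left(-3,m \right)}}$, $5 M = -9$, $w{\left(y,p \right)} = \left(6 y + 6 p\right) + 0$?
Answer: $- \frac{15095}{144} \approx -104.83$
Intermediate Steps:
$w{\left(y,p \right)} = 6 p + 6 y$ ($w{\left(y,p \right)} = \left(6 p + 6 y\right) + 0 = 6 p + 6 y$)
$M = - \frac{9}{5}$ ($M = \frac{1}{5} \left(-9\right) = - \frac{9}{5} \approx -1.8$)
$t = 1$ ($t = 1^{2} = 1$)
$l{\left(m,K \right)} = - \frac{5}{-18 + 6 m}$ ($l{\left(m,K \right)} = - \frac{5}{6 m + 6 \left(-3\right)} = - \frac{5}{6 m - 18} = - \frac{5}{-18 + 6 m}$)
$-105 + l{\left(M,t \right)} = -105 - \frac{5}{-18 + 6 \left(- \frac{9}{5}\right)} = -105 - \frac{5}{-18 - \frac{54}{5}} = -105 - \frac{5}{- \frac{144}{5}} = -105 - - \frac{25}{144} = -105 + \frac{25}{144} = - \frac{15095}{144}$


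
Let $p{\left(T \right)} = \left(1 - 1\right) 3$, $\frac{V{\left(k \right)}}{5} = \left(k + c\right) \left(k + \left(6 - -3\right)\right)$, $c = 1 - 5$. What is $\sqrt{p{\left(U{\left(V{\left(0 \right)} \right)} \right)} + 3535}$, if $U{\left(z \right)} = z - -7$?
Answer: $\sqrt{3535} \approx 59.456$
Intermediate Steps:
$c = -4$ ($c = 1 - 5 = -4$)
$V{\left(k \right)} = 5 \left(-4 + k\right) \left(9 + k\right)$ ($V{\left(k \right)} = 5 \left(k - 4\right) \left(k + \left(6 - -3\right)\right) = 5 \left(-4 + k\right) \left(k + \left(6 + 3\right)\right) = 5 \left(-4 + k\right) \left(k + 9\right) = 5 \left(-4 + k\right) \left(9 + k\right)$)
$U{\left(z \right)} = 7 + z$ ($U{\left(z \right)} = z + 7 = 7 + z$)
$p{\left(T \right)} = 0$ ($p{\left(T \right)} = 0 \cdot 3 = 0$)
$\sqrt{p{\left(U{\left(V{\left(0 \right)} \right)} \right)} + 3535} = \sqrt{0 + 3535} = \sqrt{3535}$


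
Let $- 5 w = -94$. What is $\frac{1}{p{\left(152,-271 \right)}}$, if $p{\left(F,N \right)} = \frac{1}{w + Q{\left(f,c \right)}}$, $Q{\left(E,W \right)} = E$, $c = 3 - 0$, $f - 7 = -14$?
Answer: $\frac{59}{5} \approx 11.8$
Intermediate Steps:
$w = \frac{94}{5}$ ($w = \left(- \frac{1}{5}\right) \left(-94\right) = \frac{94}{5} \approx 18.8$)
$f = -7$ ($f = 7 - 14 = -7$)
$c = 3$ ($c = 3 + 0 = 3$)
$p{\left(F,N \right)} = \frac{5}{59}$ ($p{\left(F,N \right)} = \frac{1}{\frac{94}{5} - 7} = \frac{1}{\frac{59}{5}} = \frac{5}{59}$)
$\frac{1}{p{\left(152,-271 \right)}} = \frac{1}{\frac{5}{59}} = \frac{59}{5}$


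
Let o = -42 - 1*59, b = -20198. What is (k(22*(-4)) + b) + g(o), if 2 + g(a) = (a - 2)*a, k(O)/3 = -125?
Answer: -10172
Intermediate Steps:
k(O) = -375 (k(O) = 3*(-125) = -375)
o = -101 (o = -42 - 59 = -101)
g(a) = -2 + a*(-2 + a) (g(a) = -2 + (a - 2)*a = -2 + (-2 + a)*a = -2 + a*(-2 + a))
(k(22*(-4)) + b) + g(o) = (-375 - 20198) + (-2 + (-101)² - 2*(-101)) = -20573 + (-2 + 10201 + 202) = -20573 + 10401 = -10172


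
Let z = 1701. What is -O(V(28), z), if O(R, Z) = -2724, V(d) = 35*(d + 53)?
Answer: 2724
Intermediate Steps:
V(d) = 1855 + 35*d (V(d) = 35*(53 + d) = 1855 + 35*d)
-O(V(28), z) = -1*(-2724) = 2724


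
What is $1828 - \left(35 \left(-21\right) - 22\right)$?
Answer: $2585$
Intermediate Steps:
$1828 - \left(35 \left(-21\right) - 22\right) = 1828 - \left(-735 - 22\right) = 1828 - -757 = 1828 + 757 = 2585$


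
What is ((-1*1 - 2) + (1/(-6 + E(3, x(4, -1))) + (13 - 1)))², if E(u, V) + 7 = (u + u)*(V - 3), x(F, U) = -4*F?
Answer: 1304164/16129 ≈ 80.858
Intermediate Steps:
E(u, V) = -7 + 2*u*(-3 + V) (E(u, V) = -7 + (u + u)*(V - 3) = -7 + (2*u)*(-3 + V) = -7 + 2*u*(-3 + V))
((-1*1 - 2) + (1/(-6 + E(3, x(4, -1))) + (13 - 1)))² = ((-1*1 - 2) + (1/(-6 + (-7 - 6*3 + 2*(-4*4)*3)) + (13 - 1)))² = ((-1 - 2) + (1/(-6 + (-7 - 18 + 2*(-16)*3)) + 12))² = (-3 + (1/(-6 + (-7 - 18 - 96)) + 12))² = (-3 + (1/(-6 - 121) + 12))² = (-3 + (1/(-127) + 12))² = (-3 + (-1/127 + 12))² = (-3 + 1523/127)² = (1142/127)² = 1304164/16129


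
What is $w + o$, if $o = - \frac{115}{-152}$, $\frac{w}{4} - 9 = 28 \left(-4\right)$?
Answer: $- \frac{62509}{152} \approx -411.24$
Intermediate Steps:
$w = -412$ ($w = 36 + 4 \cdot 28 \left(-4\right) = 36 + 4 \left(-112\right) = 36 - 448 = -412$)
$o = \frac{115}{152}$ ($o = \left(-115\right) \left(- \frac{1}{152}\right) = \frac{115}{152} \approx 0.75658$)
$w + o = -412 + \frac{115}{152} = - \frac{62509}{152}$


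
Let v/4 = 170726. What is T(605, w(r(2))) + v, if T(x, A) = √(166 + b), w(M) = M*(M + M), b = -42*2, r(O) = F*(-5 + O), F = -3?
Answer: 682904 + √82 ≈ 6.8291e+5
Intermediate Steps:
r(O) = 15 - 3*O (r(O) = -3*(-5 + O) = 15 - 3*O)
b = -84
w(M) = 2*M² (w(M) = M*(2*M) = 2*M²)
T(x, A) = √82 (T(x, A) = √(166 - 84) = √82)
v = 682904 (v = 4*170726 = 682904)
T(605, w(r(2))) + v = √82 + 682904 = 682904 + √82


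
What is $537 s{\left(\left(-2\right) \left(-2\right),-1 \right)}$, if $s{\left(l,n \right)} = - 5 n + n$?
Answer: $2148$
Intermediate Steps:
$s{\left(l,n \right)} = - 4 n$
$537 s{\left(\left(-2\right) \left(-2\right),-1 \right)} = 537 \left(\left(-4\right) \left(-1\right)\right) = 537 \cdot 4 = 2148$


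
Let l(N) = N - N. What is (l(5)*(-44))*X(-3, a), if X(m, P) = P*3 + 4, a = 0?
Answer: 0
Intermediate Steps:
l(N) = 0
X(m, P) = 4 + 3*P (X(m, P) = 3*P + 4 = 4 + 3*P)
(l(5)*(-44))*X(-3, a) = (0*(-44))*(4 + 3*0) = 0*(4 + 0) = 0*4 = 0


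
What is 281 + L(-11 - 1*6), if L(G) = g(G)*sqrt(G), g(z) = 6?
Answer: 281 + 6*I*sqrt(17) ≈ 281.0 + 24.739*I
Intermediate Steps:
L(G) = 6*sqrt(G)
281 + L(-11 - 1*6) = 281 + 6*sqrt(-11 - 1*6) = 281 + 6*sqrt(-11 - 6) = 281 + 6*sqrt(-17) = 281 + 6*(I*sqrt(17)) = 281 + 6*I*sqrt(17)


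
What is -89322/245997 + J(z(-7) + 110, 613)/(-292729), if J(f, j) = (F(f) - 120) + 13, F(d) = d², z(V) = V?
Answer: -9576866744/24003485271 ≈ -0.39898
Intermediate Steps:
J(f, j) = -107 + f² (J(f, j) = (f² - 120) + 13 = (-120 + f²) + 13 = -107 + f²)
-89322/245997 + J(z(-7) + 110, 613)/(-292729) = -89322/245997 + (-107 + (-7 + 110)²)/(-292729) = -89322*1/245997 + (-107 + 103²)*(-1/292729) = -29774/81999 + (-107 + 10609)*(-1/292729) = -29774/81999 + 10502*(-1/292729) = -29774/81999 - 10502/292729 = -9576866744/24003485271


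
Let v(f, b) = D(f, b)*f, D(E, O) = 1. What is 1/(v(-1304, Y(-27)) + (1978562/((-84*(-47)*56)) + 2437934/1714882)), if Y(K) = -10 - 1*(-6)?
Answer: -94784957904/122616585528847 ≈ -0.00077302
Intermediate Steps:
Y(K) = -4 (Y(K) = -10 + 6 = -4)
v(f, b) = f (v(f, b) = 1*f = f)
1/(v(-1304, Y(-27)) + (1978562/((-84*(-47)*56)) + 2437934/1714882)) = 1/(-1304 + (1978562/((-84*(-47)*56)) + 2437934/1714882)) = 1/(-1304 + (1978562/((3948*56)) + 2437934*(1/1714882))) = 1/(-1304 + (1978562/221088 + 1218967/857441)) = 1/(-1304 + (1978562*(1/221088) + 1218967/857441)) = 1/(-1304 + (989281/110544 + 1218967/857441)) = 1/(-1304 + 982999577969/94784957904) = 1/(-122616585528847/94784957904) = -94784957904/122616585528847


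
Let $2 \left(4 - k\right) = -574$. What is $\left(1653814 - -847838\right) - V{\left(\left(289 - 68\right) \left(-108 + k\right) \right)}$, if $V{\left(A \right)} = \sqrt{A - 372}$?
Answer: $2501652 - 19 \sqrt{111} \approx 2.5015 \cdot 10^{6}$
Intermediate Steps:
$k = 291$ ($k = 4 - -287 = 4 + 287 = 291$)
$V{\left(A \right)} = \sqrt{-372 + A}$
$\left(1653814 - -847838\right) - V{\left(\left(289 - 68\right) \left(-108 + k\right) \right)} = \left(1653814 - -847838\right) - \sqrt{-372 + \left(289 - 68\right) \left(-108 + 291\right)} = \left(1653814 + 847838\right) - \sqrt{-372 + 221 \cdot 183} = 2501652 - \sqrt{-372 + 40443} = 2501652 - \sqrt{40071} = 2501652 - 19 \sqrt{111}$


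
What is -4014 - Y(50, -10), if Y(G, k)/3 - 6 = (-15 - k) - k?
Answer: -4047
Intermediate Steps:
Y(G, k) = -27 - 6*k (Y(G, k) = 18 + 3*((-15 - k) - k) = 18 + 3*(-15 - 2*k) = 18 + (-45 - 6*k) = -27 - 6*k)
-4014 - Y(50, -10) = -4014 - (-27 - 6*(-10)) = -4014 - (-27 + 60) = -4014 - 1*33 = -4014 - 33 = -4047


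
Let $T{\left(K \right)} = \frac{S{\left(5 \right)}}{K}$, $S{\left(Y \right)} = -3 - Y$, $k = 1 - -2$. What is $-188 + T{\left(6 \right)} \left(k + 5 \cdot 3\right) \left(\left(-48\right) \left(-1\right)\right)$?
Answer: $-1340$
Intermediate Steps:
$k = 3$ ($k = 1 + 2 = 3$)
$T{\left(K \right)} = - \frac{8}{K}$ ($T{\left(K \right)} = \frac{-3 - 5}{K} = - \frac{8}{K}$)
$-188 + T{\left(6 \right)} \left(k + 5 \cdot 3\right) \left(\left(-48\right) \left(-1\right)\right) = -188 + - \frac{8}{6} \left(3 + 5 \cdot 3\right) \left(\left(-48\right) \left(-1\right)\right) = -188 + \left(-8\right) \frac{1}{6} \left(3 + 15\right) 48 = -188 + \left(- \frac{4}{3}\right) 18 \cdot 48 = -188 - 1152 = -1340$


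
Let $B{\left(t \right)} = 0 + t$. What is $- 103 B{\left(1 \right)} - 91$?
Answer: $-194$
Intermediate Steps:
$B{\left(t \right)} = t$
$- 103 B{\left(1 \right)} - 91 = \left(-103\right) 1 - 91 = -103 - 91 = -194$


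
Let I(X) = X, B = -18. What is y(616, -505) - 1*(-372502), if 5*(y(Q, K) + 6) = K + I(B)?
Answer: 1861957/5 ≈ 3.7239e+5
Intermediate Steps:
y(Q, K) = -48/5 + K/5 (y(Q, K) = -6 + (K - 18)/5 = -6 + (-18 + K)/5 = -6 + (-18/5 + K/5) = -48/5 + K/5)
y(616, -505) - 1*(-372502) = (-48/5 + (⅕)*(-505)) - 1*(-372502) = (-48/5 - 101) + 372502 = -553/5 + 372502 = 1861957/5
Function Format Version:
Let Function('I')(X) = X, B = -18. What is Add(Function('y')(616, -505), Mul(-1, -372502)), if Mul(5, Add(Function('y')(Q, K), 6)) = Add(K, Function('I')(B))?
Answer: Rational(1861957, 5) ≈ 3.7239e+5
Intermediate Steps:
Function('y')(Q, K) = Add(Rational(-48, 5), Mul(Rational(1, 5), K)) (Function('y')(Q, K) = Add(-6, Mul(Rational(1, 5), Add(K, -18))) = Add(-6, Mul(Rational(1, 5), Add(-18, K))) = Add(-6, Add(Rational(-18, 5), Mul(Rational(1, 5), K))) = Add(Rational(-48, 5), Mul(Rational(1, 5), K)))
Add(Function('y')(616, -505), Mul(-1, -372502)) = Add(Add(Rational(-48, 5), Mul(Rational(1, 5), -505)), Mul(-1, -372502)) = Add(Add(Rational(-48, 5), -101), 372502) = Add(Rational(-553, 5), 372502) = Rational(1861957, 5)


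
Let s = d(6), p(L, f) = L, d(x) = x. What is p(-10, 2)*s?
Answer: -60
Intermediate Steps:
s = 6
p(-10, 2)*s = -10*6 = -60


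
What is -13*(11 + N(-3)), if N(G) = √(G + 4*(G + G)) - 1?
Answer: -130 - 39*I*√3 ≈ -130.0 - 67.55*I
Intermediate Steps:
N(G) = -1 + 3*√G (N(G) = √(G + 4*(2*G)) - 1 = √(G + 8*G) - 1 = √(9*G) - 1 = 3*√G - 1 = -1 + 3*√G)
-13*(11 + N(-3)) = -13*(11 + (-1 + 3*√(-3))) = -13*(11 + (-1 + 3*(I*√3))) = -13*(11 + (-1 + 3*I*√3)) = -13*(10 + 3*I*√3) = -130 - 39*I*√3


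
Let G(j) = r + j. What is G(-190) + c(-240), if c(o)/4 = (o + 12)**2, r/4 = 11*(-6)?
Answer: 207482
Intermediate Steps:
r = -264 (r = 4*(11*(-6)) = 4*(-66) = -264)
c(o) = 4*(12 + o)**2 (c(o) = 4*(o + 12)**2 = 4*(12 + o)**2)
G(j) = -264 + j
G(-190) + c(-240) = (-264 - 190) + 4*(12 - 240)**2 = -454 + 4*(-228)**2 = -454 + 4*51984 = -454 + 207936 = 207482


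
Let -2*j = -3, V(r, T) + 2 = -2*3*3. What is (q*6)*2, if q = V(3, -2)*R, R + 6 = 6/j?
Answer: 480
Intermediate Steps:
V(r, T) = -20 (V(r, T) = -2 - 2*3*3 = -2 - 6*3 = -2 - 18 = -20)
j = 3/2 (j = -½*(-3) = 3/2 ≈ 1.5000)
R = -2 (R = -6 + 6/(3/2) = -6 + 6*(⅔) = -6 + 4 = -2)
q = 40 (q = -20*(-2) = 40)
(q*6)*2 = (40*6)*2 = 240*2 = 480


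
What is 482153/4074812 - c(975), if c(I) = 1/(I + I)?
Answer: 66865967/567563100 ≈ 0.11781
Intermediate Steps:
c(I) = 1/(2*I)
482153/4074812 - c(975) = 482153/4074812 - 1/(2*975) = 482153*(1/4074812) - 1/(2*975) = 68879/582116 - 1*1/1950 = 68879/582116 - 1/1950 = 66865967/567563100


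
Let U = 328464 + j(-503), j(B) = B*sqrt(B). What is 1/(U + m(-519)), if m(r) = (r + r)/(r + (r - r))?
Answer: 328466/108017176683 + 503*I*sqrt(503)/108017176683 ≈ 3.0409e-6 + 1.0444e-7*I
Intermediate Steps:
j(B) = B**(3/2)
m(r) = 2 (m(r) = (2*r)/(r + 0) = (2*r)/r = 2)
U = 328464 - 503*I*sqrt(503) (U = 328464 + (-503)**(3/2) = 328464 - 503*I*sqrt(503) ≈ 3.2846e+5 - 11281.0*I)
1/(U + m(-519)) = 1/((328464 - 503*I*sqrt(503)) + 2) = 1/(328466 - 503*I*sqrt(503))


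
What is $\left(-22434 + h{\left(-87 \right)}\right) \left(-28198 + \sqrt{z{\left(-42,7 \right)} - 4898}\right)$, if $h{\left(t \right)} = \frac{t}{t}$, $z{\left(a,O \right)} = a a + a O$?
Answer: $632565734 - 44866 i \sqrt{857} \approx 6.3257 \cdot 10^{8} - 1.3134 \cdot 10^{6} i$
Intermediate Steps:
$z{\left(a,O \right)} = a^{2} + O a$
$h{\left(t \right)} = 1$
$\left(-22434 + h{\left(-87 \right)}\right) \left(-28198 + \sqrt{z{\left(-42,7 \right)} - 4898}\right) = \left(-22434 + 1\right) \left(-28198 + \sqrt{- 42 \left(7 - 42\right) - 4898}\right) = - 22433 \left(-28198 + \sqrt{\left(-42\right) \left(-35\right) - 4898}\right) = - 22433 \left(-28198 + \sqrt{1470 - 4898}\right) = - 22433 \left(-28198 + \sqrt{-3428}\right) = - 22433 \left(-28198 + 2 i \sqrt{857}\right) = 632565734 - 44866 i \sqrt{857}$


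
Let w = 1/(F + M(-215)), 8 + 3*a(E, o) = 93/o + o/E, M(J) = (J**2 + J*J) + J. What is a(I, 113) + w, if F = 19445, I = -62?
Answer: -1173585777/391215040 ≈ -2.9998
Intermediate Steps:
M(J) = J + 2*J**2 (M(J) = (J**2 + J**2) + J = 2*J**2 + J = J + 2*J**2)
a(E, o) = -8/3 + 31/o + o/(3*E) (a(E, o) = -8/3 + (93/o + o/E)/3 = -8/3 + (31/o + o/(3*E)) = -8/3 + 31/o + o/(3*E))
w = 1/111680 (w = 1/(19445 - 215*(1 + 2*(-215))) = 1/(19445 - 215*(1 - 430)) = 1/(19445 - 215*(-429)) = 1/(19445 + 92235) = 1/111680 ≈ 8.9542e-6)
a(I, 113) + w = (-8/3 + 31/113 + (1/3)*113/(-62)) + 1/111680 = (-8/3 + 31*(1/113) + (1/3)*113*(-1/62)) + 1/111680 = (-8/3 + 31/113 - 113/186) + 1/111680 = -21017/7006 + 1/111680 = -1173585777/391215040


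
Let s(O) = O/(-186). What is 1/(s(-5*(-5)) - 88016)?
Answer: -186/16371001 ≈ -1.1362e-5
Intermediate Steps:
s(O) = -O/186 (s(O) = O*(-1/186) = -O/186)
1/(s(-5*(-5)) - 88016) = 1/(-(-5)*(-5)/186 - 88016) = 1/(-1/186*25 - 88016) = 1/(-25/186 - 88016) = 1/(-16371001/186) = -186/16371001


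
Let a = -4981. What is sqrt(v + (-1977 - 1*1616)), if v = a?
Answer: I*sqrt(8574) ≈ 92.596*I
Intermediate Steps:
v = -4981
sqrt(v + (-1977 - 1*1616)) = sqrt(-4981 + (-1977 - 1*1616)) = sqrt(-4981 + (-1977 - 1616)) = sqrt(-4981 - 3593) = sqrt(-8574) = I*sqrt(8574)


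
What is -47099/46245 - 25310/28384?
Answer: -1253659483/656309040 ≈ -1.9102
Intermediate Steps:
-47099/46245 - 25310/28384 = -47099*1/46245 - 25310*1/28384 = -47099/46245 - 12655/14192 = -1253659483/656309040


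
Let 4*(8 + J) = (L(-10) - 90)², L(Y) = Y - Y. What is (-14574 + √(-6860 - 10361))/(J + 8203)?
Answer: -1041/730 + I*√17221/10220 ≈ -1.426 + 0.01284*I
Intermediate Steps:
L(Y) = 0
J = 2017 (J = -8 + (0 - 90)²/4 = -8 + (¼)*(-90)² = -8 + (¼)*8100 = -8 + 2025 = 2017)
(-14574 + √(-6860 - 10361))/(J + 8203) = (-14574 + √(-6860 - 10361))/(2017 + 8203) = (-14574 + √(-17221))/10220 = (-14574 + I*√17221)*(1/10220) = -1041/730 + I*√17221/10220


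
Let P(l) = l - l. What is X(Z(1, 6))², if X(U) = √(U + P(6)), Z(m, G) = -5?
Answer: -5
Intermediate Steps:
P(l) = 0
X(U) = √U (X(U) = √(U + 0) = √U)
X(Z(1, 6))² = (√(-5))² = (I*√5)² = -5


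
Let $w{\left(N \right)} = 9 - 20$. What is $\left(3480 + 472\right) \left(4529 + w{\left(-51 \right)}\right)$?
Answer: $17855136$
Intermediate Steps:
$w{\left(N \right)} = -11$
$\left(3480 + 472\right) \left(4529 + w{\left(-51 \right)}\right) = \left(3480 + 472\right) \left(4529 - 11\right) = 3952 \cdot 4518 = 17855136$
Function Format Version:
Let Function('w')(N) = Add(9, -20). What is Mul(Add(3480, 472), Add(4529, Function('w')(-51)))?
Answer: 17855136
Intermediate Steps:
Function('w')(N) = -11
Mul(Add(3480, 472), Add(4529, Function('w')(-51))) = Mul(Add(3480, 472), Add(4529, -11)) = Mul(3952, 4518) = 17855136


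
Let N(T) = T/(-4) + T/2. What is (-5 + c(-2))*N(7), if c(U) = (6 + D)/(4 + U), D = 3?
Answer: -7/8 ≈ -0.87500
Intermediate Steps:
N(T) = T/4 (N(T) = T*(-¼) + T*(½) = -T/4 + T/2 = T/4)
c(U) = 9/(4 + U) (c(U) = (6 + 3)/(4 + U) = 9/(4 + U))
(-5 + c(-2))*N(7) = (-5 + 9/(4 - 2))*((¼)*7) = (-5 + 9/2)*(7/4) = -½*7/4 = -7/8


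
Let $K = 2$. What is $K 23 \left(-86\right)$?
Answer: $-3956$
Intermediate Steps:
$K 23 \left(-86\right) = 2 \cdot 23 \left(-86\right) = 46 \left(-86\right) = -3956$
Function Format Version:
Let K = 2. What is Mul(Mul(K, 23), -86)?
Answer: -3956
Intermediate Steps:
Mul(Mul(K, 23), -86) = Mul(Mul(2, 23), -86) = Mul(46, -86) = -3956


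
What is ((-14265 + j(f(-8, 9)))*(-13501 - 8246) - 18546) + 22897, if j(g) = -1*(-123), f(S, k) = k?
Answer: 307550425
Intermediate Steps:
j(g) = 123
((-14265 + j(f(-8, 9)))*(-13501 - 8246) - 18546) + 22897 = ((-14265 + 123)*(-13501 - 8246) - 18546) + 22897 = (-14142*(-21747) - 18546) + 22897 = (307546074 - 18546) + 22897 = 307527528 + 22897 = 307550425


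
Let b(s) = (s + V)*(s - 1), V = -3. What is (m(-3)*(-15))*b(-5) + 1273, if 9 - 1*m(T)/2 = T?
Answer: -16007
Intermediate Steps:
m(T) = 18 - 2*T
b(s) = (-1 + s)*(-3 + s) (b(s) = (s - 3)*(s - 1) = (-3 + s)*(-1 + s) = (-1 + s)*(-3 + s))
(m(-3)*(-15))*b(-5) + 1273 = ((18 - 2*(-3))*(-15))*(3 + (-5)**2 - 4*(-5)) + 1273 = ((18 + 6)*(-15))*(3 + 25 + 20) + 1273 = (24*(-15))*48 + 1273 = -360*48 + 1273 = -17280 + 1273 = -16007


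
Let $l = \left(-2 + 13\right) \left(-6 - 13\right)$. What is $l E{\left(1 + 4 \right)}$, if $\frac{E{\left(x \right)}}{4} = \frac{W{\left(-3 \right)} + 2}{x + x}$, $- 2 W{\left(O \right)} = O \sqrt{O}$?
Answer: $- \frac{836}{5} - \frac{627 i \sqrt{3}}{5} \approx -167.2 - 217.2 i$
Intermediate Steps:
$l = -209$ ($l = 11 \left(-19\right) = -209$)
$W{\left(O \right)} = - \frac{O^{\frac{3}{2}}}{2}$ ($W{\left(O \right)} = - \frac{O \sqrt{O}}{2} = - \frac{O^{\frac{3}{2}}}{2}$)
$E{\left(x \right)} = \frac{2 \left(2 + \frac{3 i \sqrt{3}}{2}\right)}{x}$ ($E{\left(x \right)} = 4 \frac{- \frac{\left(-3\right)^{\frac{3}{2}}}{2} + 2}{x + x} = 4 \frac{- \frac{\left(-3\right) i \sqrt{3}}{2} + 2}{2 x} = 4 \left(\frac{3 i \sqrt{3}}{2} + 2\right) \frac{1}{2 x} = 4 \left(2 + \frac{3 i \sqrt{3}}{2}\right) \frac{1}{2 x} = 4 \frac{2 + \frac{3 i \sqrt{3}}{2}}{2 x} = \frac{2 \left(2 + \frac{3 i \sqrt{3}}{2}\right)}{x}$)
$l E{\left(1 + 4 \right)} = - 209 \frac{4 + 3 i \sqrt{3}}{1 + 4} = - 209 \frac{4 + 3 i \sqrt{3}}{5} = - 209 \left(\frac{4}{5} + \frac{3 i \sqrt{3}}{5}\right) = - \frac{836}{5} - \frac{627 i \sqrt{3}}{5}$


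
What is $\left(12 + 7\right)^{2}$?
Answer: $361$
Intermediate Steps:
$\left(12 + 7\right)^{2} = 19^{2} = 361$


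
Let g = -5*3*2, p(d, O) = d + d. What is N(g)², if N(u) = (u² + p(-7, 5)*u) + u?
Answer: 1664100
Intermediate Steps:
p(d, O) = 2*d
g = -30 (g = -15*2 = -30)
N(u) = u² - 13*u (N(u) = (u² + (2*(-7))*u) + u = (u² - 14*u) + u = u² - 13*u)
N(g)² = (-30*(-13 - 30))² = (-30*(-43))² = 1290² = 1664100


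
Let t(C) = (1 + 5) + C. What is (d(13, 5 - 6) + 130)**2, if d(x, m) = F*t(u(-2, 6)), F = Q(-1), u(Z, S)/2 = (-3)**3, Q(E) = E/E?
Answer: 6724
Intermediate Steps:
Q(E) = 1
u(Z, S) = -54 (u(Z, S) = 2*(-3)**3 = 2*(-27) = -54)
t(C) = 6 + C
F = 1
d(x, m) = -48 (d(x, m) = 1*(6 - 54) = 1*(-48) = -48)
(d(13, 5 - 6) + 130)**2 = (-48 + 130)**2 = 82**2 = 6724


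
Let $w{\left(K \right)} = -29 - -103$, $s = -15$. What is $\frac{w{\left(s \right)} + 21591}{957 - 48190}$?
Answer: $- \frac{21665}{47233} \approx -0.45868$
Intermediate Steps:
$w{\left(K \right)} = 74$ ($w{\left(K \right)} = -29 + 103 = 74$)
$\frac{w{\left(s \right)} + 21591}{957 - 48190} = \frac{74 + 21591}{957 - 48190} = \frac{21665}{-47233} = 21665 \left(- \frac{1}{47233}\right) = - \frac{21665}{47233}$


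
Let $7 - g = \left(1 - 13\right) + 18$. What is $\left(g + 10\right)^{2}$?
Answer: $121$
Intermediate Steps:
$g = 1$ ($g = 7 - \left(\left(1 - 13\right) + 18\right) = 7 - \left(-12 + 18\right) = 7 - 6 = 1$)
$\left(g + 10\right)^{2} = \left(1 + 10\right)^{2} = 11^{2} = 121$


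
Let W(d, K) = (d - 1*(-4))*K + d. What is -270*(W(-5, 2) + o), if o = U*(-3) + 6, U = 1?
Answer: 1080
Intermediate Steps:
o = 3 (o = 1*(-3) + 6 = -3 + 6 = 3)
W(d, K) = d + K*(4 + d) (W(d, K) = (d + 4)*K + d = (4 + d)*K + d = K*(4 + d) + d = d + K*(4 + d))
-270*(W(-5, 2) + o) = -270*((-5 + 4*2 + 2*(-5)) + 3) = -270*((-5 + 8 - 10) + 3) = -270*(-7 + 3) = -270*(-4) = -90*(-12) = 1080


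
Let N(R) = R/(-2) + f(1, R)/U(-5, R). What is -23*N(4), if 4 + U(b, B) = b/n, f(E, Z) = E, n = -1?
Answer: 23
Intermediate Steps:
U(b, B) = -4 - b (U(b, B) = -4 + b/(-1) = -4 + b*(-1) = -4 - b)
N(R) = 1 - R/2 (N(R) = R/(-2) + 1/(-4 - 1*(-5)) = R*(-1/2) + 1/(-4 + 5) = -R/2 + 1/1 = -R/2 + 1*1 = -R/2 + 1 = 1 - R/2)
-23*N(4) = -23*(1 - 1/2*4) = -23*(1 - 2) = -23*(-1) = 23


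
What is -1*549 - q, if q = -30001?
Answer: 29452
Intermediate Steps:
-1*549 - q = -1*549 - 1*(-30001) = -549 + 30001 = 29452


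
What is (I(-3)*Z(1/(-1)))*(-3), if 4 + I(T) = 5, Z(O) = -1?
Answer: 3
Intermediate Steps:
I(T) = 1 (I(T) = -4 + 5 = 1)
(I(-3)*Z(1/(-1)))*(-3) = (1*(-1))*(-3) = -1*(-3) = 3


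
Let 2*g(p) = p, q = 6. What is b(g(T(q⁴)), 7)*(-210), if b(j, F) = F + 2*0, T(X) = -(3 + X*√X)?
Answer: -1470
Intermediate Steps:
T(X) = -3 - X^(3/2) (T(X) = -(3 + X^(3/2)) = -3 - X^(3/2))
g(p) = p/2
b(j, F) = F (b(j, F) = F + 0 = F)
b(g(T(q⁴)), 7)*(-210) = 7*(-210) = -1470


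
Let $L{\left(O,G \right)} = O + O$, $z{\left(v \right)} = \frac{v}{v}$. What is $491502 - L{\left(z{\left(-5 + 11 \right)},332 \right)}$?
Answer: $491500$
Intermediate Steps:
$z{\left(v \right)} = 1$
$L{\left(O,G \right)} = 2 O$
$491502 - L{\left(z{\left(-5 + 11 \right)},332 \right)} = 491502 - 2 \cdot 1 = 491502 - 2 = 491500$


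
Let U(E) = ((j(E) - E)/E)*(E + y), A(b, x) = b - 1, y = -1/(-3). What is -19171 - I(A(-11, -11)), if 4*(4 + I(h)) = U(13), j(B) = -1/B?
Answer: -9715969/507 ≈ -19164.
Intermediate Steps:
y = 1/3 (y = -1*(-1/3) = 1/3 ≈ 0.33333)
A(b, x) = -1 + b
U(E) = (1/3 + E)*(-E - 1/E)/E (U(E) = ((-1/E - E)/E)*(E + 1/3) = ((-E - 1/E)/E)*(1/3 + E) = (1/3 + E)*(-E - 1/E)/E)
I(h) = -3728/507 (I(h) = -4 + (-1/3 - 1*13 - 1/13 - 1/3/13**2)/4 = -4 + (-1/3 - 13 - 1*1/13 - 1/3*1/169)/4 = -4 + (-1/3 - 13 - 1/13 - 1/507)/4 = -4 + (1/4)*(-6800/507) = -4 - 1700/507 = -3728/507)
-19171 - I(A(-11, -11)) = -19171 - 1*(-3728/507) = -19171 + 3728/507 = -9715969/507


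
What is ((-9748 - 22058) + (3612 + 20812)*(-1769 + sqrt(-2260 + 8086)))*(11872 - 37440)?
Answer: 1105505655616 - 624472832*sqrt(5826) ≈ 1.0578e+12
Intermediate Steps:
((-9748 - 22058) + (3612 + 20812)*(-1769 + sqrt(-2260 + 8086)))*(11872 - 37440) = (-31806 + 24424*(-1769 + sqrt(5826)))*(-25568) = (-31806 + (-43206056 + 24424*sqrt(5826)))*(-25568) = (-43237862 + 24424*sqrt(5826))*(-25568) = 1105505655616 - 624472832*sqrt(5826)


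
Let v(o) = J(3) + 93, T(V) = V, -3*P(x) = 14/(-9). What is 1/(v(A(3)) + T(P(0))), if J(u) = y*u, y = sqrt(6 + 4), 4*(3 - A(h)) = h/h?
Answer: 13635/1262003 - 2187*sqrt(10)/6310015 ≈ 0.0097082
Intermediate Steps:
P(x) = 14/27 (P(x) = -14/(3*(-9)) = -14*(-1)/(3*9) = -1/3*(-14/9) = 14/27)
A(h) = 11/4 (A(h) = 3 - h/(4*h) = 3 - 1/4*1 = 3 - 1/4 = 11/4)
y = sqrt(10) ≈ 3.1623
J(u) = u*sqrt(10) (J(u) = sqrt(10)*u = u*sqrt(10))
v(o) = 93 + 3*sqrt(10) (v(o) = 3*sqrt(10) + 93 = 93 + 3*sqrt(10))
1/(v(A(3)) + T(P(0))) = 1/((93 + 3*sqrt(10)) + 14/27) = 1/(2525/27 + 3*sqrt(10))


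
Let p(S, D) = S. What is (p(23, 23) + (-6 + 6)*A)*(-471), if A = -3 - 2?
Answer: -10833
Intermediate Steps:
A = -5
(p(23, 23) + (-6 + 6)*A)*(-471) = (23 + (-6 + 6)*(-5))*(-471) = (23 + 0*(-5))*(-471) = (23 + 0)*(-471) = 23*(-471) = -10833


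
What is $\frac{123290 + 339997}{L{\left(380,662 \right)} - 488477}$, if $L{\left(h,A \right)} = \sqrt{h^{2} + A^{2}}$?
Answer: $- \frac{226305043899}{238609196885} - \frac{926574 \sqrt{145661}}{238609196885} \approx -0.94992$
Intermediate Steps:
$L{\left(h,A \right)} = \sqrt{A^{2} + h^{2}}$
$\frac{123290 + 339997}{L{\left(380,662 \right)} - 488477} = \frac{123290 + 339997}{\sqrt{662^{2} + 380^{2}} - 488477} = \frac{463287}{\sqrt{438244 + 144400} - 488477} = \frac{463287}{\sqrt{582644} - 488477} = \frac{463287}{2 \sqrt{145661} - 488477} = \frac{463287}{-488477 + 2 \sqrt{145661}}$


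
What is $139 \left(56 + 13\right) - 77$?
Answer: $9514$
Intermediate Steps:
$139 \left(56 + 13\right) - 77 = 139 \cdot 69 - 77 = 9591 - 77 = 9514$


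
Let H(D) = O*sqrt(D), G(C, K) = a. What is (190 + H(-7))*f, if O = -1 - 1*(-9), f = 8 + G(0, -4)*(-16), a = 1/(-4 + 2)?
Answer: 3040 + 128*I*sqrt(7) ≈ 3040.0 + 338.66*I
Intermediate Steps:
a = -1/2 (a = 1/(-2) = -1/2 ≈ -0.50000)
G(C, K) = -1/2
f = 16 (f = 8 - 1/2*(-16) = 8 + 8 = 16)
O = 8 (O = -1 + 9 = 8)
H(D) = 8*sqrt(D)
(190 + H(-7))*f = (190 + 8*sqrt(-7))*16 = (190 + 8*(I*sqrt(7)))*16 = (190 + 8*I*sqrt(7))*16 = 3040 + 128*I*sqrt(7)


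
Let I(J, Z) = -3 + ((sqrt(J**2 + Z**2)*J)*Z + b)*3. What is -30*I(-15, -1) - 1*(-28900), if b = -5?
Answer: 29440 - 1350*sqrt(226) ≈ 9145.0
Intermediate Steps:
I(J, Z) = -18 + 3*J*Z*sqrt(J**2 + Z**2) (I(J, Z) = -3 + ((sqrt(J**2 + Z**2)*J)*Z - 5)*3 = -3 + ((J*sqrt(J**2 + Z**2))*Z - 5)*3 = -3 + (J*Z*sqrt(J**2 + Z**2) - 5)*3 = -3 + (-5 + J*Z*sqrt(J**2 + Z**2))*3 = -3 + (-15 + 3*J*Z*sqrt(J**2 + Z**2)) = -18 + 3*J*Z*sqrt(J**2 + Z**2))
-30*I(-15, -1) - 1*(-28900) = -30*(-18 + 3*(-15)*(-1)*sqrt((-15)**2 + (-1)**2)) - 1*(-28900) = -30*(-18 + 3*(-15)*(-1)*sqrt(225 + 1)) + 28900 = -30*(-18 + 3*(-15)*(-1)*sqrt(226)) + 28900 = -30*(-18 + 45*sqrt(226)) + 28900 = (540 - 1350*sqrt(226)) + 28900 = 29440 - 1350*sqrt(226)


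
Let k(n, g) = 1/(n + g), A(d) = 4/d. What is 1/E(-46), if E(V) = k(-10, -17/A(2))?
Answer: -37/2 ≈ -18.500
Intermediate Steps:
k(n, g) = 1/(g + n)
E(V) = -2/37 (E(V) = 1/(-17/(4/2) - 10) = 1/(-17/(4*(1/2)) - 10) = 1/(-17/2 - 10) = 1/(-37/2) = -2/37)
1/E(-46) = 1/(-2/37) = -37/2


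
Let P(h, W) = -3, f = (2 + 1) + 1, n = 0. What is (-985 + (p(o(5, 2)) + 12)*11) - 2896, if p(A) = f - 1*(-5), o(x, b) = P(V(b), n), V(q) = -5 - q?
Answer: -3650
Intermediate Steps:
f = 4 (f = 3 + 1 = 4)
o(x, b) = -3
p(A) = 9 (p(A) = 4 - 1*(-5) = 4 + 5 = 9)
(-985 + (p(o(5, 2)) + 12)*11) - 2896 = (-985 + (9 + 12)*11) - 2896 = (-985 + 21*11) - 2896 = (-985 + 231) - 2896 = -754 - 2896 = -3650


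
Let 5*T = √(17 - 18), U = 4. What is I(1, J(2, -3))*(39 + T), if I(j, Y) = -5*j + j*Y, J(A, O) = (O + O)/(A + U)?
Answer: -234 - 6*I/5 ≈ -234.0 - 1.2*I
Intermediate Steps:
J(A, O) = 2*O/(4 + A) (J(A, O) = (O + O)/(A + 4) = (2*O)/(4 + A) = 2*O/(4 + A))
I(j, Y) = -5*j + Y*j
T = I/5 (T = √(17 - 18)/5 = √(-1)/5 = I/5 ≈ 0.2*I)
I(1, J(2, -3))*(39 + T) = (1*(-5 + 2*(-3)/(4 + 2)))*(39 + I/5) = (1*(-5 + 2*(-3)/6))*(39 + I/5) = (1*(-5 + 2*(-3)*(⅙)))*(39 + I/5) = (1*(-5 - 1))*(39 + I/5) = (1*(-6))*(39 + I/5) = -6*(39 + I/5) = -234 - 6*I/5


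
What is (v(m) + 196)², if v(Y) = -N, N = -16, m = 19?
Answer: 44944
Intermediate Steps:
v(Y) = 16 (v(Y) = -1*(-16) = 16)
(v(m) + 196)² = (16 + 196)² = 212² = 44944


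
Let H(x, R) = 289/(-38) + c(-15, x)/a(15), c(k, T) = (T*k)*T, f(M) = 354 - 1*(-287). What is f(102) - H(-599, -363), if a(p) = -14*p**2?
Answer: -2114642/1995 ≈ -1060.0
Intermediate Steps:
f(M) = 641 (f(M) = 354 + 287 = 641)
c(k, T) = k*T**2
H(x, R) = -289/38 + x**2/210 (H(x, R) = 289/(-38) + (-15*x**2)/((-14*15**2)) = 289*(-1/38) + (-15*x**2)/((-14*225)) = -289/38 - 15*x**2/(-3150) = -289/38 - 15*x**2*(-1/3150) = -289/38 + x**2/210)
f(102) - H(-599, -363) = 641 - (-289/38 + (1/210)*(-599)**2) = 641 - (-289/38 + (1/210)*358801) = 641 - (-289/38 + 358801/210) = 641 - 1*3393437/1995 = 641 - 3393437/1995 = -2114642/1995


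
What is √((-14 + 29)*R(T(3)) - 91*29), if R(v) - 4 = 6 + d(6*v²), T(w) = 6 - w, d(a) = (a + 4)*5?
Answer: √1861 ≈ 43.139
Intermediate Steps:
d(a) = 20 + 5*a (d(a) = (4 + a)*5 = 20 + 5*a)
R(v) = 30 + 30*v² (R(v) = 4 + (6 + (20 + 5*(6*v²))) = 4 + (6 + (20 + 30*v²)) = 4 + (26 + 30*v²) = 30 + 30*v²)
√((-14 + 29)*R(T(3)) - 91*29) = √((-14 + 29)*(30 + 30*(6 - 1*3)²) - 91*29) = √(15*(30 + 30*(6 - 3)²) - 2639) = √(15*(30 + 30*3²) - 2639) = √(15*(30 + 30*9) - 2639) = √(15*(30 + 270) - 2639) = √(15*300 - 2639) = √(4500 - 2639) = √1861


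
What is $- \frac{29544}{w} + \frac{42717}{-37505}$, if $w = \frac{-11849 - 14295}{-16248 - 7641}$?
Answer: $- \frac{3308908597041}{122566340} \approx -26997.0$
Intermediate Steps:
$w = \frac{26144}{23889}$ ($w = - \frac{26144}{-23889} = \left(-26144\right) \left(- \frac{1}{23889}\right) = \frac{26144}{23889} \approx 1.0944$)
$- \frac{29544}{w} + \frac{42717}{-37505} = - \frac{29544}{\frac{26144}{23889}} + \frac{42717}{-37505} = \left(-29544\right) \frac{23889}{26144} + 42717 \left(- \frac{1}{37505}\right) = - \frac{88222077}{3268} - \frac{42717}{37505} = - \frac{3308908597041}{122566340}$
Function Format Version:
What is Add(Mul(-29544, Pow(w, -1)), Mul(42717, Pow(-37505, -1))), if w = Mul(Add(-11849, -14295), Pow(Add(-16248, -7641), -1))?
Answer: Rational(-3308908597041, 122566340) ≈ -26997.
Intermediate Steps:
w = Rational(26144, 23889) (w = Mul(-26144, Pow(-23889, -1)) = Mul(-26144, Rational(-1, 23889)) = Rational(26144, 23889) ≈ 1.0944)
Add(Mul(-29544, Pow(w, -1)), Mul(42717, Pow(-37505, -1))) = Add(Mul(-29544, Pow(Rational(26144, 23889), -1)), Mul(42717, Pow(-37505, -1))) = Add(Mul(-29544, Rational(23889, 26144)), Mul(42717, Rational(-1, 37505))) = Add(Rational(-88222077, 3268), Rational(-42717, 37505)) = Rational(-3308908597041, 122566340)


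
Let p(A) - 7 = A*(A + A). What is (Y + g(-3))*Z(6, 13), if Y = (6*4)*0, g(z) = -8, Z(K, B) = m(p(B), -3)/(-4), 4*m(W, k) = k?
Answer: -3/2 ≈ -1.5000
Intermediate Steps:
p(A) = 7 + 2*A² (p(A) = 7 + A*(A + A) = 7 + A*(2*A) = 7 + 2*A²)
m(W, k) = k/4
Z(K, B) = 3/16 (Z(K, B) = ((¼)*(-3))/(-4) = -¾*(-¼) = 3/16)
Y = 0 (Y = 24*0 = 0)
(Y + g(-3))*Z(6, 13) = (0 - 8)*(3/16) = -8*3/16 = -3/2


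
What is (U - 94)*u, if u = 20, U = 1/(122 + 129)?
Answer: -471860/251 ≈ -1879.9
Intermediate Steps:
U = 1/251 ≈ 0.0039841
(U - 94)*u = (1/251 - 94)*20 = -23593/251*20 = -471860/251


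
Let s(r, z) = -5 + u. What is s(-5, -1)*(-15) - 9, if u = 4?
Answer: 6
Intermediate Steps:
s(r, z) = -1 (s(r, z) = -5 + 4 = -1)
s(-5, -1)*(-15) - 9 = -1*(-15) - 9 = 15 - 9 = 6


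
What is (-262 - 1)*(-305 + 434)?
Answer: -33927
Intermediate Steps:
(-262 - 1)*(-305 + 434) = -263*129 = -33927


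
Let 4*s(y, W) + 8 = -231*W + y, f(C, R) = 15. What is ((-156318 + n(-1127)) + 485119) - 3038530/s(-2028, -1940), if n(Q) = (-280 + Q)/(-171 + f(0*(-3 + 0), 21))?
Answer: 953363519543/2899676 ≈ 3.2878e+5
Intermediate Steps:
s(y, W) = -2 - 231*W/4 + y/4 (s(y, W) = -2 + (-231*W + y)/4 = -2 + (y - 231*W)/4 = -2 + (-231*W/4 + y/4) = -2 - 231*W/4 + y/4)
n(Q) = 70/39 - Q/156 (n(Q) = (-280 + Q)/(-171 + 15) = (-280 + Q)/(-156) = (-280 + Q)*(-1/156) = 70/39 - Q/156)
((-156318 + n(-1127)) + 485119) - 3038530/s(-2028, -1940) = ((-156318 + (70/39 - 1/156*(-1127))) + 485119) - 3038530/(-2 - 231/4*(-1940) + (¼)*(-2028)) = ((-156318 + (70/39 + 1127/156)) + 485119) - 3038530/(-2 + 112035 - 507) = ((-156318 + 469/52) + 485119) - 3038530/111526 = (-8128067/52 + 485119) - 3038530/111526 = 17098121/52 - 1*1519265/55763 = 17098121/52 - 1519265/55763 = 953363519543/2899676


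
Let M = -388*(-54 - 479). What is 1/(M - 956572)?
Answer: -1/749768 ≈ -1.3337e-6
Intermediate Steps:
M = 206804 (M = -388*(-533) = 206804)
1/(M - 956572) = 1/(206804 - 956572) = 1/(-749768) = -1/749768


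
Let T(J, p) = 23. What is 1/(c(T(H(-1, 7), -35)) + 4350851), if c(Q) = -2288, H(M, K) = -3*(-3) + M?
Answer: 1/4348563 ≈ 2.2996e-7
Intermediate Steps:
H(M, K) = 9 + M
1/(c(T(H(-1, 7), -35)) + 4350851) = 1/(-2288 + 4350851) = 1/4348563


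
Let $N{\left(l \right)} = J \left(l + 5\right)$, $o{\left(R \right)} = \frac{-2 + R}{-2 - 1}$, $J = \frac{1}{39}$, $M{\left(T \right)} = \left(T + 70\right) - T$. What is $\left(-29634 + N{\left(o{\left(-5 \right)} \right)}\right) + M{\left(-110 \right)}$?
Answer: $- \frac{3458966}{117} \approx -29564.0$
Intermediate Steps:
$M{\left(T \right)} = 70$ ($M{\left(T \right)} = \left(70 + T\right) - T = 70$)
$J = \frac{1}{39} \approx 0.025641$
$o{\left(R \right)} = \frac{2}{3} - \frac{R}{3}$ ($o{\left(R \right)} = \frac{-2 + R}{-3} = \left(-2 + R\right) \left(- \frac{1}{3}\right) = \frac{2}{3} - \frac{R}{3}$)
$N{\left(l \right)} = \frac{5}{39} + \frac{l}{39}$ ($N{\left(l \right)} = \frac{l + 5}{39} = \frac{5 + l}{39} = \frac{5}{39} + \frac{l}{39}$)
$\left(-29634 + N{\left(o{\left(-5 \right)} \right)}\right) + M{\left(-110 \right)} = \left(-29634 + \left(\frac{5}{39} + \frac{\frac{2}{3} - - \frac{5}{3}}{39}\right)\right) + 70 = \left(-29634 + \left(\frac{5}{39} + \frac{\frac{2}{3} + \frac{5}{3}}{39}\right)\right) + 70 = \left(-29634 + \left(\frac{5}{39} + \frac{1}{39} \cdot \frac{7}{3}\right)\right) + 70 = \left(-29634 + \left(\frac{5}{39} + \frac{7}{117}\right)\right) + 70 = \left(-29634 + \frac{22}{117}\right) + 70 = - \frac{3467156}{117} + 70 = - \frac{3458966}{117}$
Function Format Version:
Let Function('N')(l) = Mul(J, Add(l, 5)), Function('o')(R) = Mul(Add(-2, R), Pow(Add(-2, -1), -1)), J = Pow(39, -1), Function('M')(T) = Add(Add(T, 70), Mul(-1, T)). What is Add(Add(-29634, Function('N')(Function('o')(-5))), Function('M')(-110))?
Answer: Rational(-3458966, 117) ≈ -29564.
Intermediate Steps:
Function('M')(T) = 70 (Function('M')(T) = Add(Add(70, T), Mul(-1, T)) = 70)
J = Rational(1, 39) ≈ 0.025641
Function('o')(R) = Add(Rational(2, 3), Mul(Rational(-1, 3), R)) (Function('o')(R) = Mul(Add(-2, R), Pow(-3, -1)) = Mul(Add(-2, R), Rational(-1, 3)) = Add(Rational(2, 3), Mul(Rational(-1, 3), R)))
Function('N')(l) = Add(Rational(5, 39), Mul(Rational(1, 39), l)) (Function('N')(l) = Mul(Rational(1, 39), Add(l, 5)) = Mul(Rational(1, 39), Add(5, l)) = Add(Rational(5, 39), Mul(Rational(1, 39), l)))
Add(Add(-29634, Function('N')(Function('o')(-5))), Function('M')(-110)) = Add(Add(-29634, Add(Rational(5, 39), Mul(Rational(1, 39), Add(Rational(2, 3), Mul(Rational(-1, 3), -5))))), 70) = Add(Add(-29634, Add(Rational(5, 39), Mul(Rational(1, 39), Add(Rational(2, 3), Rational(5, 3))))), 70) = Add(Add(-29634, Add(Rational(5, 39), Mul(Rational(1, 39), Rational(7, 3)))), 70) = Add(Add(-29634, Add(Rational(5, 39), Rational(7, 117))), 70) = Add(Add(-29634, Rational(22, 117)), 70) = Add(Rational(-3467156, 117), 70) = Rational(-3458966, 117)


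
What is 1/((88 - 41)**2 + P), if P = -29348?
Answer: -1/27139 ≈ -3.6847e-5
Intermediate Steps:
1/((88 - 41)**2 + P) = 1/((88 - 41)**2 - 29348) = 1/(47**2 - 29348) = 1/(2209 - 29348) = 1/(-27139) = -1/27139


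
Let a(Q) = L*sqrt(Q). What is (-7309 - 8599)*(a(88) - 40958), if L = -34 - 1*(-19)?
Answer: 651559864 + 477240*sqrt(22) ≈ 6.5380e+8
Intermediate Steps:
L = -15 (L = -34 + 19 = -15)
a(Q) = -15*sqrt(Q)
(-7309 - 8599)*(a(88) - 40958) = (-7309 - 8599)*(-30*sqrt(22) - 40958) = -15908*(-30*sqrt(22) - 40958) = -15908*(-40958 - 30*sqrt(22)) = 651559864 + 477240*sqrt(22)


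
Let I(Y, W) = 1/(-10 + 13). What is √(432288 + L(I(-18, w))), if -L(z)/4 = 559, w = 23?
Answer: 2*√107513 ≈ 655.78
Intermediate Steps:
I(Y, W) = ⅓ (I(Y, W) = 1/3 = ⅓)
L(z) = -2236 (L(z) = -4*559 = -2236)
√(432288 + L(I(-18, w))) = √(432288 - 2236) = √430052 = 2*√107513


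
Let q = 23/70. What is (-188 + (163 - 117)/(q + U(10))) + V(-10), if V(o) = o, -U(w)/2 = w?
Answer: -275866/1377 ≈ -200.34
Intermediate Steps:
U(w) = -2*w
q = 23/70 (q = 23*(1/70) = 23/70 ≈ 0.32857)
(-188 + (163 - 117)/(q + U(10))) + V(-10) = (-188 + (163 - 117)/(23/70 - 2*10)) - 10 = (-188 + 46/(23/70 - 20)) - 10 = (-188 + 46/(-1377/70)) - 10 = (-188 + 46*(-70/1377)) - 10 = (-188 - 3220/1377) - 10 = -262096/1377 - 10 = -275866/1377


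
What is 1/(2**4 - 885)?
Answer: -1/869 ≈ -0.0011507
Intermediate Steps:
1/(2**4 - 885) = 1/(16 - 885) = 1/(-869) = -1/869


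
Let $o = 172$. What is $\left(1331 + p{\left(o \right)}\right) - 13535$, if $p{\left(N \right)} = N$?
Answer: $-12032$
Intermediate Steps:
$\left(1331 + p{\left(o \right)}\right) - 13535 = \left(1331 + 172\right) - 13535 = 1503 - 13535 = -12032$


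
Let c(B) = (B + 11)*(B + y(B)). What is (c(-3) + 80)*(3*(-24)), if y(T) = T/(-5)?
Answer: -21888/5 ≈ -4377.6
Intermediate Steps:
y(T) = -T/5 (y(T) = T*(-⅕) = -T/5)
c(B) = 4*B*(11 + B)/5 (c(B) = (B + 11)*(B - B/5) = (11 + B)*(4*B/5) = 4*B*(11 + B)/5)
(c(-3) + 80)*(3*(-24)) = ((⅘)*(-3)*(11 - 3) + 80)*(3*(-24)) = ((⅘)*(-3)*8 + 80)*(-72) = (-96/5 + 80)*(-72) = (304/5)*(-72) = -21888/5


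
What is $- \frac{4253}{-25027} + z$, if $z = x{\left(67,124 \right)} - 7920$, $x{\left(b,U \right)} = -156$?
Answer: $- \frac{202113799}{25027} \approx -8075.8$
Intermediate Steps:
$z = -8076$ ($z = -156 - 7920 = -8076$)
$- \frac{4253}{-25027} + z = - \frac{4253}{-25027} - 8076 = \left(-4253\right) \left(- \frac{1}{25027}\right) - 8076 = \frac{4253}{25027} - 8076 = - \frac{202113799}{25027}$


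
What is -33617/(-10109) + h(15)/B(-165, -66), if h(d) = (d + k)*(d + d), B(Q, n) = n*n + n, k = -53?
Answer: 402099/131417 ≈ 3.0597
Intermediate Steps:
B(Q, n) = n + n² (B(Q, n) = n² + n = n + n²)
h(d) = 2*d*(-53 + d) (h(d) = (d - 53)*(d + d) = (-53 + d)*(2*d) = 2*d*(-53 + d))
-33617/(-10109) + h(15)/B(-165, -66) = -33617/(-10109) + (2*15*(-53 + 15))/((-66*(1 - 66))) = -33617*(-1/10109) + (2*15*(-38))/((-66*(-65))) = 33617/10109 - 1140/4290 = 33617/10109 - 1140*1/4290 = 33617/10109 - 38/143 = 402099/131417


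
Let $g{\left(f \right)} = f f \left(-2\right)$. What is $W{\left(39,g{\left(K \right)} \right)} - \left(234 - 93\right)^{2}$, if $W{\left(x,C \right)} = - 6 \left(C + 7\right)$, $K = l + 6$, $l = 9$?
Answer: $-17223$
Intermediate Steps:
$K = 15$ ($K = 9 + 6 = 15$)
$g{\left(f \right)} = - 2 f^{2}$ ($g{\left(f \right)} = f^{2} \left(-2\right) = - 2 f^{2}$)
$W{\left(x,C \right)} = -42 - 6 C$ ($W{\left(x,C \right)} = - 6 \left(7 + C\right) = -42 - 6 C$)
$W{\left(39,g{\left(K \right)} \right)} - \left(234 - 93\right)^{2} = \left(-42 - 6 \left(- 2 \cdot 15^{2}\right)\right) - \left(234 - 93\right)^{2} = \left(-42 - 6 \left(\left(-2\right) 225\right)\right) - 141^{2} = \left(-42 - -2700\right) - 19881 = \left(-42 + 2700\right) - 19881 = 2658 - 19881 = -17223$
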